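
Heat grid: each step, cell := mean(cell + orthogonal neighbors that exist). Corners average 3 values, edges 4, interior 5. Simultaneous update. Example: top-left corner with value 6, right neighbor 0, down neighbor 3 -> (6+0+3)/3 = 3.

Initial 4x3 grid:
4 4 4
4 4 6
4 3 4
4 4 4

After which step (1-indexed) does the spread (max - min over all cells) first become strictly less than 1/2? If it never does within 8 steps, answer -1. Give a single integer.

Step 1: max=14/3, min=15/4, spread=11/12
Step 2: max=1057/240, min=23/6, spread=137/240
Step 3: max=9367/2160, min=1393/360, spread=1009/2160
  -> spread < 1/2 first at step 3
Step 4: max=55169/12960, min=33701/8640, spread=1847/5184
Step 5: max=819541/194400, min=2037337/518400, spread=444317/1555200
Step 6: max=97516117/23328000, min=123083711/31104000, spread=4162667/18662400
Step 7: max=5817364583/1399680000, min=7423604509/1866240000, spread=199728961/1119744000
Step 8: max=347420191057/83980800000, min=447370715351/111974400000, spread=1902744727/13436928000

Answer: 3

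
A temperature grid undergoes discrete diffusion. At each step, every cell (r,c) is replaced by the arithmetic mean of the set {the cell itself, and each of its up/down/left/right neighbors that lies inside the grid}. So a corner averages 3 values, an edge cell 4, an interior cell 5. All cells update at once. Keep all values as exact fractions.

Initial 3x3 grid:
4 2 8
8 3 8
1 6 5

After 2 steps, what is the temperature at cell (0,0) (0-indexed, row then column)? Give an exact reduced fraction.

Answer: 155/36

Derivation:
Step 1: cell (0,0) = 14/3
Step 2: cell (0,0) = 155/36
Full grid after step 2:
  155/36 1219/240 65/12
  143/30 117/25 89/15
  17/4 1229/240 193/36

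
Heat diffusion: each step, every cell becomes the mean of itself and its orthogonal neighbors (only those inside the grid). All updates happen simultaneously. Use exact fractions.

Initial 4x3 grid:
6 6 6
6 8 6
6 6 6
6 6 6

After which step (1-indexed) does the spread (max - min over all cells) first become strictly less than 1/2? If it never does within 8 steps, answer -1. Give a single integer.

Step 1: max=13/2, min=6, spread=1/2
Step 2: max=323/50, min=6, spread=23/50
  -> spread < 1/2 first at step 2
Step 3: max=15211/2400, min=1213/200, spread=131/480
Step 4: max=136151/21600, min=21991/3600, spread=841/4320
Step 5: max=54382051/8640000, min=4413373/720000, spread=56863/345600
Step 6: max=488094341/77760000, min=39869543/6480000, spread=386393/3110400
Step 7: max=195017723131/31104000000, min=15972358813/2592000000, spread=26795339/248832000
Step 8: max=11681255714129/1866240000000, min=960206149667/155520000000, spread=254051069/2985984000

Answer: 2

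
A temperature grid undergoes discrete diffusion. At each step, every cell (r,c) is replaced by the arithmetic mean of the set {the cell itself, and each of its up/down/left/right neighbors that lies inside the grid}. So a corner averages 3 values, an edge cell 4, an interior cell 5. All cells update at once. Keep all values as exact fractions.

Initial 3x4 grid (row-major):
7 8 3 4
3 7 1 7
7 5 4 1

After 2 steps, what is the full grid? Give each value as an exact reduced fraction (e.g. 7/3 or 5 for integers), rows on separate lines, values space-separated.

Answer: 73/12 421/80 1159/240 143/36
109/20 136/25 96/25 979/240
67/12 183/40 169/40 10/3

Derivation:
After step 1:
  6 25/4 4 14/3
  6 24/5 22/5 13/4
  5 23/4 11/4 4
After step 2:
  73/12 421/80 1159/240 143/36
  109/20 136/25 96/25 979/240
  67/12 183/40 169/40 10/3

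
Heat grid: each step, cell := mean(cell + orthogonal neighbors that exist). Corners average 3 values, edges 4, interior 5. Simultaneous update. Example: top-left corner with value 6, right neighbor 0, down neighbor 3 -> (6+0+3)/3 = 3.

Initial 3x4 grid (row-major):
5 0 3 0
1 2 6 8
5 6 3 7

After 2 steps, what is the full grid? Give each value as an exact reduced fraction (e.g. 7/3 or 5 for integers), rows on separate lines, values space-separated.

Answer: 31/12 39/16 769/240 67/18
49/16 343/100 102/25 1159/240
15/4 33/8 199/40 67/12

Derivation:
After step 1:
  2 5/2 9/4 11/3
  13/4 3 22/5 21/4
  4 4 11/2 6
After step 2:
  31/12 39/16 769/240 67/18
  49/16 343/100 102/25 1159/240
  15/4 33/8 199/40 67/12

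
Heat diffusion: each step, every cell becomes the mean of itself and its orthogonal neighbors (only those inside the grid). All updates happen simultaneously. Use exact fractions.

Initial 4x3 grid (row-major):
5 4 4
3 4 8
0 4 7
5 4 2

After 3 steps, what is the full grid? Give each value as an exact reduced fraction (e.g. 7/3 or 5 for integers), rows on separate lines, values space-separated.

After step 1:
  4 17/4 16/3
  3 23/5 23/4
  3 19/5 21/4
  3 15/4 13/3
After step 2:
  15/4 1091/240 46/9
  73/20 107/25 157/30
  16/5 102/25 287/60
  13/4 893/240 40/9
After step 3:
  2867/720 63673/14400 10721/2160
  93/25 26147/6000 17467/3600
  709/200 24077/6000 16687/3600
  2441/720 55783/14400 9323/2160

Answer: 2867/720 63673/14400 10721/2160
93/25 26147/6000 17467/3600
709/200 24077/6000 16687/3600
2441/720 55783/14400 9323/2160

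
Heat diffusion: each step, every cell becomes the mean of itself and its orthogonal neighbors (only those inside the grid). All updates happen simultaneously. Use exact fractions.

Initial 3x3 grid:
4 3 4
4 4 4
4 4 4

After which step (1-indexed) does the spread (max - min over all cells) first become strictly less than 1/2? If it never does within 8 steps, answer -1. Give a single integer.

Answer: 1

Derivation:
Step 1: max=4, min=11/3, spread=1/3
  -> spread < 1/2 first at step 1
Step 2: max=4, min=893/240, spread=67/240
Step 3: max=793/200, min=8203/2160, spread=1807/10800
Step 4: max=21239/5400, min=3298037/864000, spread=33401/288000
Step 5: max=2116609/540000, min=29874067/7776000, spread=3025513/38880000
Step 6: max=112444051/28800000, min=11976673133/3110400000, spread=53531/995328
Step 7: max=30312883949/7776000000, min=720463074151/186624000000, spread=450953/11943936
Step 8: max=3631471389481/933120000000, min=43280856439397/11197440000000, spread=3799043/143327232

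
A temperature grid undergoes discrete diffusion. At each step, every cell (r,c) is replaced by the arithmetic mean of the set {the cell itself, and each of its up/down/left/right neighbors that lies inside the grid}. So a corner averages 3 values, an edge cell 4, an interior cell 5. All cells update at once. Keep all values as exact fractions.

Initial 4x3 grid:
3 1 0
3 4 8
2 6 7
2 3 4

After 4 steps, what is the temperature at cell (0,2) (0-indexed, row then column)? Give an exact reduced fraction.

Answer: 38963/10800

Derivation:
Step 1: cell (0,2) = 3
Step 2: cell (0,2) = 13/4
Step 3: cell (0,2) = 647/180
Step 4: cell (0,2) = 38963/10800
Full grid after step 4:
  197003/64800 179999/54000 38963/10800
  719231/216000 655343/180000 24371/6000
  760331/216000 482287/120000 29483/6750
  472351/129600 384701/96000 576401/129600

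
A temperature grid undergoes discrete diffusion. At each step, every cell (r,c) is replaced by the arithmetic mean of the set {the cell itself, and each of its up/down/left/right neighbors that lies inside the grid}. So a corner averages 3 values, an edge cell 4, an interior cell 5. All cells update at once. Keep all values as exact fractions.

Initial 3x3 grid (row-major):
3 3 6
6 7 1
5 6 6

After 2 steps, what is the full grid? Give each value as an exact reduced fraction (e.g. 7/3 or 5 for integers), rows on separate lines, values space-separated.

Answer: 14/3 1001/240 157/36
1171/240 128/25 259/60
203/36 103/20 46/9

Derivation:
After step 1:
  4 19/4 10/3
  21/4 23/5 5
  17/3 6 13/3
After step 2:
  14/3 1001/240 157/36
  1171/240 128/25 259/60
  203/36 103/20 46/9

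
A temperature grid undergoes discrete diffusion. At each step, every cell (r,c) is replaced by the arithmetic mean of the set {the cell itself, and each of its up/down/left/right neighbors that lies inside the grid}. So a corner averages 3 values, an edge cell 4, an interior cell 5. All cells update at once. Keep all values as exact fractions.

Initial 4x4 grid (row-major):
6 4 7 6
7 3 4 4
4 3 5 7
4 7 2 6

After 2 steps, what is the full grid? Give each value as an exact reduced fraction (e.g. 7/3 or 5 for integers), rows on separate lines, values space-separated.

Answer: 47/9 1207/240 1231/240 97/18
581/120 116/25 47/10 1261/240
189/40 213/50 237/50 399/80
9/2 23/5 91/20 31/6

Derivation:
After step 1:
  17/3 5 21/4 17/3
  5 21/5 23/5 21/4
  9/2 22/5 21/5 11/2
  5 4 5 5
After step 2:
  47/9 1207/240 1231/240 97/18
  581/120 116/25 47/10 1261/240
  189/40 213/50 237/50 399/80
  9/2 23/5 91/20 31/6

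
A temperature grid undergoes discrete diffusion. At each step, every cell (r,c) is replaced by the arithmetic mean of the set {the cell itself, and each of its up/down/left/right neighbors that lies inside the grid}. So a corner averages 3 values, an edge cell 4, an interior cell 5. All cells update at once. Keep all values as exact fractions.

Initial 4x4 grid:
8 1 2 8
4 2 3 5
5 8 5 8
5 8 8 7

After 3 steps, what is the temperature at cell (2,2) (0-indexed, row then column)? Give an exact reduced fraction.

Answer: 17783/3000

Derivation:
Step 1: cell (2,2) = 32/5
Step 2: cell (2,2) = 573/100
Step 3: cell (2,2) = 17783/3000
Full grid after step 3:
  2219/540 28241/7200 10123/2400 827/180
  32831/7200 1694/375 1169/250 4231/800
  13157/2400 5489/1000 17783/3000 43999/7200
  727/120 15277/2400 47239/7200 7427/1080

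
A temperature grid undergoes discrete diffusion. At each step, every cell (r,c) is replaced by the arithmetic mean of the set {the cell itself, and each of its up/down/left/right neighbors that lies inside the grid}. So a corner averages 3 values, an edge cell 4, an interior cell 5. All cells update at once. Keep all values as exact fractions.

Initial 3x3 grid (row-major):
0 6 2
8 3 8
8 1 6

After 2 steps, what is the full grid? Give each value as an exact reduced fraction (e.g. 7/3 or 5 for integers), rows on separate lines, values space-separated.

After step 1:
  14/3 11/4 16/3
  19/4 26/5 19/4
  17/3 9/2 5
After step 2:
  73/18 359/80 77/18
  1217/240 439/100 1217/240
  179/36 611/120 19/4

Answer: 73/18 359/80 77/18
1217/240 439/100 1217/240
179/36 611/120 19/4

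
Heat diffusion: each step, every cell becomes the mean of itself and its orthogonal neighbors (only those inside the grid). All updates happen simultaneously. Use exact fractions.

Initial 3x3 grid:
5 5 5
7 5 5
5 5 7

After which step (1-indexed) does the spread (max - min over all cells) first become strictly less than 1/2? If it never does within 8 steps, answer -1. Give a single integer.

Step 1: max=17/3, min=5, spread=2/3
Step 2: max=667/120, min=31/6, spread=47/120
  -> spread < 1/2 first at step 2
Step 3: max=3001/540, min=211/40, spread=61/216
Step 4: max=178637/32400, min=114833/21600, spread=511/2592
Step 5: max=10679089/1944000, min=6939851/1296000, spread=4309/31104
Step 6: max=638183633/116640000, min=139298099/25920000, spread=36295/373248
Step 7: max=38201043901/6998400000, min=25148849059/4665600000, spread=305773/4478976
Step 8: max=2287617511397/419904000000, min=1511661929473/279936000000, spread=2575951/53747712

Answer: 2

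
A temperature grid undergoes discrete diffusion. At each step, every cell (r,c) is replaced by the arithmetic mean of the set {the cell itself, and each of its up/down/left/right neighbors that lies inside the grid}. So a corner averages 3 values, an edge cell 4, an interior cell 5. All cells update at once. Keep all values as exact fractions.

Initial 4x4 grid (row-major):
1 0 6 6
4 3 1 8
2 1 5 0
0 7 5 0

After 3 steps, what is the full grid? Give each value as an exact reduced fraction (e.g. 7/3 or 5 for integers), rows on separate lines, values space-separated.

After step 1:
  5/3 5/2 13/4 20/3
  5/2 9/5 23/5 15/4
  7/4 18/5 12/5 13/4
  3 13/4 17/4 5/3
After step 2:
  20/9 553/240 1021/240 41/9
  463/240 3 79/25 137/30
  217/80 64/25 181/50 83/30
  8/3 141/40 347/120 55/18
After step 3:
  581/270 4241/1440 25693/7200 9631/2160
  3551/1440 1943/750 22321/6000 1693/450
  5921/2400 6167/2000 8999/3000 788/225
  2137/720 3493/1200 11783/3600 3137/1080

Answer: 581/270 4241/1440 25693/7200 9631/2160
3551/1440 1943/750 22321/6000 1693/450
5921/2400 6167/2000 8999/3000 788/225
2137/720 3493/1200 11783/3600 3137/1080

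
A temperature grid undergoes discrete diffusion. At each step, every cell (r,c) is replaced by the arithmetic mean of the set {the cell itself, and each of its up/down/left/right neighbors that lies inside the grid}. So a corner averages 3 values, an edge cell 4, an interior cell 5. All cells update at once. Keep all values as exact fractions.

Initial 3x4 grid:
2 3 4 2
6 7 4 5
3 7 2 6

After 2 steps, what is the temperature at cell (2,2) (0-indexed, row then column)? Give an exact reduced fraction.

Answer: 547/120

Derivation:
Step 1: cell (2,2) = 19/4
Step 2: cell (2,2) = 547/120
Full grid after step 2:
  73/18 979/240 919/240 67/18
  189/40 461/100 441/100 333/80
  175/36 607/120 547/120 40/9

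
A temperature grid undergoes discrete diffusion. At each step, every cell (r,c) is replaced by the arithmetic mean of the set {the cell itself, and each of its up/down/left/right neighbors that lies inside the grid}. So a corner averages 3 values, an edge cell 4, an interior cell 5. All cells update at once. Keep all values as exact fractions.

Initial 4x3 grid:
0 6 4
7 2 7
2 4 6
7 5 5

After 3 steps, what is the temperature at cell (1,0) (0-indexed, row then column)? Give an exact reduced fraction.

Step 1: cell (1,0) = 11/4
Step 2: cell (1,0) = 1037/240
Step 3: cell (1,0) = 5629/1440
Full grid after step 3:
  8807/2160 977/240 10297/2160
  5629/1440 23/5 6659/1440
  6587/1440 1801/400 7357/1440
  1241/270 4811/960 5389/1080

Answer: 5629/1440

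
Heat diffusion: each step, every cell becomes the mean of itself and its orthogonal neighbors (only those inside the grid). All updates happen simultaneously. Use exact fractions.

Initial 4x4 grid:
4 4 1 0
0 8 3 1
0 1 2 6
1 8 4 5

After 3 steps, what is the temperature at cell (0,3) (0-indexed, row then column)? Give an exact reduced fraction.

Answer: 953/432

Derivation:
Step 1: cell (0,3) = 2/3
Step 2: cell (0,3) = 31/18
Step 3: cell (0,3) = 953/432
Full grid after step 3:
  6247/2160 883/288 18019/7200 953/432
  2101/720 17329/6000 17731/6000 4711/1800
  1009/400 6511/2000 6773/2000 421/120
  2081/720 7829/2400 1913/480 2899/720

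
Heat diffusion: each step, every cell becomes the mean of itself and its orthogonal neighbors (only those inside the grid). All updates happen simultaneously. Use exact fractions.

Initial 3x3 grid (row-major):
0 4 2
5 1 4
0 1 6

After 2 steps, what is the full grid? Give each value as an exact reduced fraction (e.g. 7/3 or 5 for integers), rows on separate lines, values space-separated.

After step 1:
  3 7/4 10/3
  3/2 3 13/4
  2 2 11/3
After step 2:
  25/12 133/48 25/9
  19/8 23/10 53/16
  11/6 8/3 107/36

Answer: 25/12 133/48 25/9
19/8 23/10 53/16
11/6 8/3 107/36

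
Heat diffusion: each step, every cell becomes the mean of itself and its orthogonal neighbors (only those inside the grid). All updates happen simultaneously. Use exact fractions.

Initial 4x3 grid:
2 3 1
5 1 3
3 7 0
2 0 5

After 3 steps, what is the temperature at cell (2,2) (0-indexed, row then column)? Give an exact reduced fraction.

Step 1: cell (2,2) = 15/4
Step 2: cell (2,2) = 133/60
Step 3: cell (2,2) = 413/144
Full grid after step 3:
  6443/2160 6871/2880 5303/2160
  1009/360 3593/1200 1643/720
  29/9 313/120 413/144
  2921/1080 4273/1440 2681/1080

Answer: 413/144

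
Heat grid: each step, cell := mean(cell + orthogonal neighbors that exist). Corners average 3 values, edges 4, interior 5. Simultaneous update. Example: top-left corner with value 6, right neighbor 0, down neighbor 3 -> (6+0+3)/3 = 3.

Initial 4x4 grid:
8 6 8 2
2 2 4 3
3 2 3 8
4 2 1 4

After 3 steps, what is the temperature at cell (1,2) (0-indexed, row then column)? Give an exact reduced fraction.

Step 1: cell (1,2) = 4
Step 2: cell (1,2) = 401/100
Step 3: cell (1,2) = 24461/6000
Full grid after step 3:
  4921/1080 16753/3600 16429/3600 1963/432
  3517/900 11617/3000 24461/6000 30563/7200
  153/50 6249/2000 2111/600 5623/1440
  1963/720 2243/800 4639/1440 4003/1080

Answer: 24461/6000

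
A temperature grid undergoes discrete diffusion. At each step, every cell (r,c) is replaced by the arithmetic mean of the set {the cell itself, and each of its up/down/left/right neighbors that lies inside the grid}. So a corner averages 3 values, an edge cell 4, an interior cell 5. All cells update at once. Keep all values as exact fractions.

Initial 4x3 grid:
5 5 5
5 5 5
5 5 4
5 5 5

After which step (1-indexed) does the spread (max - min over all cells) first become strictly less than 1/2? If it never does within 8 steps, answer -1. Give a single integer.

Step 1: max=5, min=14/3, spread=1/3
  -> spread < 1/2 first at step 1
Step 2: max=5, min=569/120, spread=31/120
Step 3: max=5, min=5189/1080, spread=211/1080
Step 4: max=8953/1800, min=523103/108000, spread=14077/108000
Step 5: max=536317/108000, min=4719593/972000, spread=5363/48600
Step 6: max=297131/60000, min=142059191/29160000, spread=93859/1166400
Step 7: max=480663533/97200000, min=8537725519/1749600000, spread=4568723/69984000
Step 8: max=14398381111/2916000000, min=513099564371/104976000000, spread=8387449/167961600

Answer: 1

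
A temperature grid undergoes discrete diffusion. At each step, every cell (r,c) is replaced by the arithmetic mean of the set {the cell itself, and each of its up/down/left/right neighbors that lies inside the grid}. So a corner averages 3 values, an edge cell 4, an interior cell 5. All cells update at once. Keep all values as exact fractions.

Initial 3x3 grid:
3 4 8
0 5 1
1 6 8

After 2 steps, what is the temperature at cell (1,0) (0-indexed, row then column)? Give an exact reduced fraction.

Answer: 607/240

Derivation:
Step 1: cell (1,0) = 9/4
Step 2: cell (1,0) = 607/240
Full grid after step 2:
  115/36 223/60 89/18
  607/240 419/100 541/120
  115/36 233/60 31/6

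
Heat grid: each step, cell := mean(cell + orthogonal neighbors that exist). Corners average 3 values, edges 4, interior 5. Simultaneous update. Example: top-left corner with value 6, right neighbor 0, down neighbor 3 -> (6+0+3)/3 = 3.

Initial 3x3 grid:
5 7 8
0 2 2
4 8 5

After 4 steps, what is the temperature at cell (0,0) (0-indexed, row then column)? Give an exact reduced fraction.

Answer: 181997/43200

Derivation:
Step 1: cell (0,0) = 4
Step 2: cell (0,0) = 49/12
Step 3: cell (0,0) = 997/240
Step 4: cell (0,0) = 181997/43200
Full grid after step 4:
  181997/43200 1931261/432000 607841/129600
  1179299/288000 1566989/360000 3982147/864000
  87611/21600 1233799/288000 16231/3600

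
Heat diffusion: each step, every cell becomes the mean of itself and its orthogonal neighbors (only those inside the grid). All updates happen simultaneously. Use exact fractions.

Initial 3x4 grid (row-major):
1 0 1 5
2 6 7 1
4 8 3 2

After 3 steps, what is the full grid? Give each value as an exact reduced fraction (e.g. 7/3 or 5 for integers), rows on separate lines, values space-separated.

After step 1:
  1 2 13/4 7/3
  13/4 23/5 18/5 15/4
  14/3 21/4 5 2
After step 2:
  25/12 217/80 671/240 28/9
  811/240 187/50 101/25 701/240
  79/18 1171/240 317/80 43/12
After step 3:
  109/40 6799/2400 22787/7200 1589/540
  48929/14400 22501/6000 20951/6000 49159/14400
  4553/1080 30547/7200 3293/800 157/45

Answer: 109/40 6799/2400 22787/7200 1589/540
48929/14400 22501/6000 20951/6000 49159/14400
4553/1080 30547/7200 3293/800 157/45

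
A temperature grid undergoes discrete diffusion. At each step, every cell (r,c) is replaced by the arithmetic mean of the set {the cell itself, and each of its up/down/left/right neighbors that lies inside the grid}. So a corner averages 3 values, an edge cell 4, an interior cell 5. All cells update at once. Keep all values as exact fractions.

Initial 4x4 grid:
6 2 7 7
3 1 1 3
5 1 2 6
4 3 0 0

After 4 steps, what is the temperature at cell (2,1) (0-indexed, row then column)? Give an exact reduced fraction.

Answer: 53133/20000

Derivation:
Step 1: cell (2,1) = 12/5
Step 2: cell (2,1) = 9/4
Step 3: cell (2,1) = 1053/400
Step 4: cell (2,1) = 53133/20000
Full grid after step 4:
  221803/64800 740767/216000 803239/216000 251659/64800
  338981/108000 562909/180000 574333/180000 372197/108000
  7081/2400 53133/20000 31451/12000 97991/36000
  11917/4320 36313/14400 54599/24000 16843/7200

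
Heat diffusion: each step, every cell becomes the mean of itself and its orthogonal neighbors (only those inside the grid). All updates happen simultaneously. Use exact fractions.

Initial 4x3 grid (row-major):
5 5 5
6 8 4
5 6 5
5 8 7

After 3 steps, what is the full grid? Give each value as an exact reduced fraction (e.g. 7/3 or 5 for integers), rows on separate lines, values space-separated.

After step 1:
  16/3 23/4 14/3
  6 29/5 11/2
  11/2 32/5 11/2
  6 13/2 20/3
After step 2:
  205/36 431/80 191/36
  679/120 589/100 161/30
  239/40 297/50 361/60
  6 767/120 56/9
After step 3:
  12053/2160 8911/1600 11563/2160
  1306/225 11297/2000 20321/3600
  442/75 2266/375 21191/3600
  551/90 44197/7200 6707/1080

Answer: 12053/2160 8911/1600 11563/2160
1306/225 11297/2000 20321/3600
442/75 2266/375 21191/3600
551/90 44197/7200 6707/1080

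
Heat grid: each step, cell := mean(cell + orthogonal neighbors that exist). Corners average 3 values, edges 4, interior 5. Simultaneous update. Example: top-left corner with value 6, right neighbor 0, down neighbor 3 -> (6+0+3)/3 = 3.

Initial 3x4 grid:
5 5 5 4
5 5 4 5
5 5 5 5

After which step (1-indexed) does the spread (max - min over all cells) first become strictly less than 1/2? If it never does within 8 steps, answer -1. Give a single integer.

Step 1: max=5, min=9/2, spread=1/2
Step 2: max=5, min=41/9, spread=4/9
  -> spread < 1/2 first at step 2
Step 3: max=1987/400, min=33691/7200, spread=83/288
Step 4: max=35609/7200, min=303631/64800, spread=337/1296
Step 5: max=2360449/480000, min=18379979/3888000, spread=7396579/38880000
Step 6: max=63576727/12960000, min=1106097961/233280000, spread=61253/373248
Step 7: max=3801721943/777600000, min=66634458599/13996800000, spread=14372291/111974400
Step 8: max=227644507837/46656000000, min=4007305427941/839808000000, spread=144473141/1343692800

Answer: 2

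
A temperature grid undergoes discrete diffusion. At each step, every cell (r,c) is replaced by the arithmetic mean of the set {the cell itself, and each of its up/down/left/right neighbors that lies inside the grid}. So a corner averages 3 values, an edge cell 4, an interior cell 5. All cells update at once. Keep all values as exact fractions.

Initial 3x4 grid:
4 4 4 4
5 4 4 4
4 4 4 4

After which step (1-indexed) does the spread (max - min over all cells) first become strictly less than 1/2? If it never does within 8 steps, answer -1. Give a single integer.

Answer: 1

Derivation:
Step 1: max=13/3, min=4, spread=1/3
  -> spread < 1/2 first at step 1
Step 2: max=1027/240, min=4, spread=67/240
Step 3: max=9077/2160, min=4, spread=437/2160
Step 4: max=3613531/864000, min=4009/1000, spread=29951/172800
Step 5: max=32319821/7776000, min=13579/3375, spread=206761/1555200
Step 6: max=12897795571/3110400000, min=21765671/5400000, spread=14430763/124416000
Step 7: max=771603741689/186624000000, min=1745652727/432000000, spread=139854109/1492992000
Step 8: max=46212231890251/11197440000000, min=157371228977/38880000000, spread=7114543559/89579520000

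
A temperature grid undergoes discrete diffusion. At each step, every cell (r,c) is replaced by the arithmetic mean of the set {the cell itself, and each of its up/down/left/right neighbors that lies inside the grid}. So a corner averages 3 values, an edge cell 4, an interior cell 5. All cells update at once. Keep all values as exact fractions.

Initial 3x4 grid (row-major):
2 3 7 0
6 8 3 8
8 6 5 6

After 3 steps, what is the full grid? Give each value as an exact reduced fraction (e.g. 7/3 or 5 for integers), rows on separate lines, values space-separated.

Answer: 10477/2160 35749/7200 10853/2400 193/40
20317/3600 7853/1500 32387/6000 70513/14400
12787/2160 43699/7200 39509/7200 752/135

Derivation:
After step 1:
  11/3 5 13/4 5
  6 26/5 31/5 17/4
  20/3 27/4 5 19/3
After step 2:
  44/9 1027/240 389/80 25/6
  323/60 583/100 239/50 1307/240
  233/36 1417/240 1457/240 187/36
After step 3:
  10477/2160 35749/7200 10853/2400 193/40
  20317/3600 7853/1500 32387/6000 70513/14400
  12787/2160 43699/7200 39509/7200 752/135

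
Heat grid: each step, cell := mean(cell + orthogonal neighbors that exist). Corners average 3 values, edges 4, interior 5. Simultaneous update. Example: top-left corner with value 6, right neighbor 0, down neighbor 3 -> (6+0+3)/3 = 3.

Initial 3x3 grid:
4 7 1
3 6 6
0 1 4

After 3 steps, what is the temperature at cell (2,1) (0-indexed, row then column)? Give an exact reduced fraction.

Answer: 5183/1600

Derivation:
Step 1: cell (2,1) = 11/4
Step 2: cell (2,1) = 247/80
Step 3: cell (2,1) = 5183/1600
Full grid after step 3:
  8791/2160 30761/7200 9631/2160
  16699/4800 23189/6000 58297/14400
  1619/540 5183/1600 1969/540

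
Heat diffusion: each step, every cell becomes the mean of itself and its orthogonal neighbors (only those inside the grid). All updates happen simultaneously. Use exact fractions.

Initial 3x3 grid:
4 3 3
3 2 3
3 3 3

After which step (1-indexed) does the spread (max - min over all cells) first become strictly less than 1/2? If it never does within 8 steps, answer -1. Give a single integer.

Answer: 2

Derivation:
Step 1: max=10/3, min=11/4, spread=7/12
Step 2: max=28/9, min=17/6, spread=5/18
  -> spread < 1/2 first at step 2
Step 3: max=413/135, min=1033/360, spread=41/216
Step 4: max=48707/16200, min=62051/21600, spread=347/2592
Step 5: max=363263/121500, min=3753097/1296000, spread=2921/31104
Step 6: max=173318213/58320000, min=225963659/77760000, spread=24611/373248
Step 7: max=5184280643/1749600000, min=13608780673/4665600000, spread=207329/4478976
Step 8: max=620508643367/209952000000, min=818247800531/279936000000, spread=1746635/53747712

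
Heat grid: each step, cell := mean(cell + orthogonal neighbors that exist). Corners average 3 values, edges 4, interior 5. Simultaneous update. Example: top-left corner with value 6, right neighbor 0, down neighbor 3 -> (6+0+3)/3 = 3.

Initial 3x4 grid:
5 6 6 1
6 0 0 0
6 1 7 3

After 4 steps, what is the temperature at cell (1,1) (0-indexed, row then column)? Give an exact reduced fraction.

Answer: 424613/120000

Derivation:
Step 1: cell (1,1) = 13/5
Step 2: cell (1,1) = 86/25
Step 3: cell (1,1) = 1733/500
Step 4: cell (1,1) = 424613/120000
Full grid after step 4:
  526859/129600 195511/54000 163811/54000 84121/32400
  125633/32000 424613/120000 517357/180000 556879/216000
  492409/129600 731669/216000 630869/216000 166067/64800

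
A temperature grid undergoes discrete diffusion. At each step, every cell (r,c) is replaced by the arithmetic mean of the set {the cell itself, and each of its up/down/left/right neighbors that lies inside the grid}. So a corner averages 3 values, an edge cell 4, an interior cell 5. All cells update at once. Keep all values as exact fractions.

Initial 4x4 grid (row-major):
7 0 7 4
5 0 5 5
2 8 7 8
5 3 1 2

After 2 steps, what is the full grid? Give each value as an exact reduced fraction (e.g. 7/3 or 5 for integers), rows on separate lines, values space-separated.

After step 1:
  4 7/2 4 16/3
  7/2 18/5 24/5 11/2
  5 4 29/5 11/2
  10/3 17/4 13/4 11/3
After step 2:
  11/3 151/40 529/120 89/18
  161/40 97/25 237/50 317/60
  95/24 453/100 467/100 307/60
  151/36 89/24 509/120 149/36

Answer: 11/3 151/40 529/120 89/18
161/40 97/25 237/50 317/60
95/24 453/100 467/100 307/60
151/36 89/24 509/120 149/36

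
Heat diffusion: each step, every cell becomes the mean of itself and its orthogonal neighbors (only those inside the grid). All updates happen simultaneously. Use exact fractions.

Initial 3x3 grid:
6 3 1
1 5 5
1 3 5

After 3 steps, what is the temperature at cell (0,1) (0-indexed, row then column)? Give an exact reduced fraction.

Step 1: cell (0,1) = 15/4
Step 2: cell (0,1) = 809/240
Step 3: cell (0,1) = 50323/14400
Full grid after step 3:
  1751/540 50323/14400 851/240
  5097/1600 10063/3000 832/225
  6439/2160 2711/800 3907/1080

Answer: 50323/14400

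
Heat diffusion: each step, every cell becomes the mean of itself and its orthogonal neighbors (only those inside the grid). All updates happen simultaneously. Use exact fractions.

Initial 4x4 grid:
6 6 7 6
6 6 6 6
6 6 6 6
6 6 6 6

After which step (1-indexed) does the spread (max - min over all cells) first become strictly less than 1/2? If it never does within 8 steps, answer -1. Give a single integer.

Step 1: max=19/3, min=6, spread=1/3
  -> spread < 1/2 first at step 1
Step 2: max=751/120, min=6, spread=31/120
Step 3: max=6691/1080, min=6, spread=211/1080
Step 4: max=664843/108000, min=6, spread=16843/108000
Step 5: max=5970643/972000, min=54079/9000, spread=130111/972000
Step 6: max=178602367/29160000, min=3247159/540000, spread=3255781/29160000
Step 7: max=5349153691/874800000, min=3251107/540000, spread=82360351/874800000
Step 8: max=160215316891/26244000000, min=585706441/97200000, spread=2074577821/26244000000

Answer: 1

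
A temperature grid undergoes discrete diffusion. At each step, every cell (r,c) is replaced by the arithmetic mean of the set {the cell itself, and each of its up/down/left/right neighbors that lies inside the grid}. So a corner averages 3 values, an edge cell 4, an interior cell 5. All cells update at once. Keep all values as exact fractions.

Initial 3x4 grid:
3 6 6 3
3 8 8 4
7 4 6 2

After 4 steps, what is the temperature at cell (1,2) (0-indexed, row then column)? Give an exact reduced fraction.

Step 1: cell (1,2) = 32/5
Step 2: cell (1,2) = 136/25
Step 3: cell (1,2) = 4057/750
Step 4: cell (1,2) = 1879699/360000
Full grid after step 4:
  227953/43200 10603/2000 71399/13500 654379/129600
  4544311/864000 1950299/360000 1879699/360000 4350251/864000
  694709/129600 1153249/216000 377503/72000 214243/43200

Answer: 1879699/360000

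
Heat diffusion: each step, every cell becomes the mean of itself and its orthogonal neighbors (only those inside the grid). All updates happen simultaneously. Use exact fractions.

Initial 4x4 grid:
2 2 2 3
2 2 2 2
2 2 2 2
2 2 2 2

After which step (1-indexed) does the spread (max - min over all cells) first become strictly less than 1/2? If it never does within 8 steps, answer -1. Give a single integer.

Step 1: max=7/3, min=2, spread=1/3
  -> spread < 1/2 first at step 1
Step 2: max=41/18, min=2, spread=5/18
Step 3: max=473/216, min=2, spread=41/216
Step 4: max=14003/6480, min=2, spread=1043/6480
Step 5: max=414353/194400, min=2, spread=25553/194400
Step 6: max=12335459/5832000, min=36079/18000, spread=645863/5832000
Step 7: max=367561691/174960000, min=240971/120000, spread=16225973/174960000
Step 8: max=10975077983/5248800000, min=108701/54000, spread=409340783/5248800000

Answer: 1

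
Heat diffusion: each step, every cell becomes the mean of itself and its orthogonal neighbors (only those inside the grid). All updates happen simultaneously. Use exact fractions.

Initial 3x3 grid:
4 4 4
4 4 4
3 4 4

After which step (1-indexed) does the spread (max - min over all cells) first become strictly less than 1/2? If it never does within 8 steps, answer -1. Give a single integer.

Step 1: max=4, min=11/3, spread=1/3
  -> spread < 1/2 first at step 1
Step 2: max=4, min=67/18, spread=5/18
Step 3: max=4, min=823/216, spread=41/216
Step 4: max=1429/360, min=49709/12960, spread=347/2592
Step 5: max=14243/3600, min=3003463/777600, spread=2921/31104
Step 6: max=1702517/432000, min=180795461/46656000, spread=24611/373248
Step 7: max=38223259/9720000, min=10878717967/2799360000, spread=207329/4478976
Step 8: max=2034798401/518400000, min=653816447549/167961600000, spread=1746635/53747712

Answer: 1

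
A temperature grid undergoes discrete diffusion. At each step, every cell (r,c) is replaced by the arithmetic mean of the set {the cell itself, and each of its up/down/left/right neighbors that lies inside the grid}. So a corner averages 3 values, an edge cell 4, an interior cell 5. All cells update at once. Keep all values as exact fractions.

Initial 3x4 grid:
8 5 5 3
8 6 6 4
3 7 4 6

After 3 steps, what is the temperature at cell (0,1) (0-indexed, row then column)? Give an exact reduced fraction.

Answer: 13873/2400

Derivation:
Step 1: cell (0,1) = 6
Step 2: cell (0,1) = 483/80
Step 3: cell (0,1) = 13873/2400
Full grid after step 3:
  283/45 13873/2400 4161/800 337/72
  29171/4800 11719/2000 30847/6000 70163/14400
  359/60 13423/2400 38299/7200 1063/216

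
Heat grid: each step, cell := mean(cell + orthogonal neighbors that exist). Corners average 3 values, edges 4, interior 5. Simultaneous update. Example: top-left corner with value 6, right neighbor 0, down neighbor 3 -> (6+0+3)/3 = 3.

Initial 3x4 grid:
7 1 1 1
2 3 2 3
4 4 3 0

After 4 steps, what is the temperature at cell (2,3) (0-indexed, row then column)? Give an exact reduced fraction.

Step 1: cell (2,3) = 2
Step 2: cell (2,3) = 23/12
Step 3: cell (2,3) = 1523/720
Step 4: cell (2,3) = 937/450
Full grid after step 4:
  198383/64800 570851/216000 480151/216000 15191/8100
  167329/54000 255089/90000 402103/180000 868907/432000
  207683/64800 611351/216000 175717/72000 937/450

Answer: 937/450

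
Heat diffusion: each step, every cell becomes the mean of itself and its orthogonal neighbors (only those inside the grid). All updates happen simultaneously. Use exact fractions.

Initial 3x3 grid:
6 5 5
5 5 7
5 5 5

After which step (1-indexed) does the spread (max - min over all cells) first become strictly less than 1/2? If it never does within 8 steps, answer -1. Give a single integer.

Step 1: max=17/3, min=5, spread=2/3
Step 2: max=667/120, min=61/12, spread=19/40
  -> spread < 1/2 first at step 2
Step 3: max=11839/2160, min=3743/720, spread=61/216
Step 4: max=702713/129600, min=225721/43200, spread=511/2592
Step 5: max=42028111/7776000, min=13650287/2592000, spread=4309/31104
Step 6: max=2510151017/466560000, min=821594089/155520000, spread=36295/373248
Step 7: max=150271258399/27993600000, min=49453392383/9331200000, spread=305773/4478976
Step 8: max=8997589692953/1679616000000, min=2972363741401/559872000000, spread=2575951/53747712

Answer: 2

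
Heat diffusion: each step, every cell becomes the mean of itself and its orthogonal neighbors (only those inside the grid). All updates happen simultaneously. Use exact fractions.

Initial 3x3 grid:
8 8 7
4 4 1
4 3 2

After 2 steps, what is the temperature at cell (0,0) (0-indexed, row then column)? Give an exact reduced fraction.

Answer: 221/36

Derivation:
Step 1: cell (0,0) = 20/3
Step 2: cell (0,0) = 221/36
Full grid after step 2:
  221/36 91/16 187/36
  29/6 9/2 89/24
  143/36 155/48 35/12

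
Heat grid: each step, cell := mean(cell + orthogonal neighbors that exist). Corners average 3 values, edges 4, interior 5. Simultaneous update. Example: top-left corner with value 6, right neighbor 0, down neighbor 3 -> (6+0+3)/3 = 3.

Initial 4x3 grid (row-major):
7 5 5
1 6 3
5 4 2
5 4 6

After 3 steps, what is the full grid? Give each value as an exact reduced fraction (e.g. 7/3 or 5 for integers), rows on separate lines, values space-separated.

Answer: 9833/2160 13459/2880 4759/1080
323/72 637/150 1235/288
3049/720 1277/300 647/160
9457/2160 12247/2880 1507/360

Derivation:
After step 1:
  13/3 23/4 13/3
  19/4 19/5 4
  15/4 21/5 15/4
  14/3 19/4 4
After step 2:
  89/18 1093/240 169/36
  499/120 9/2 953/240
  521/120 81/20 319/80
  79/18 1057/240 25/6
After step 3:
  9833/2160 13459/2880 4759/1080
  323/72 637/150 1235/288
  3049/720 1277/300 647/160
  9457/2160 12247/2880 1507/360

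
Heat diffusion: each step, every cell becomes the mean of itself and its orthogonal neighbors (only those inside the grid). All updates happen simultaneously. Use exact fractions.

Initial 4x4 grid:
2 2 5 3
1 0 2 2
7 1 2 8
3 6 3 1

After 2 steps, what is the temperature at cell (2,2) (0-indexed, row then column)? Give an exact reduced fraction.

Step 1: cell (2,2) = 16/5
Step 2: cell (2,2) = 297/100
Full grid after step 2:
  77/36 487/240 647/240 121/36
  251/120 227/100 267/100 47/15
  421/120 277/100 297/100 71/20
  139/36 887/240 269/80 41/12

Answer: 297/100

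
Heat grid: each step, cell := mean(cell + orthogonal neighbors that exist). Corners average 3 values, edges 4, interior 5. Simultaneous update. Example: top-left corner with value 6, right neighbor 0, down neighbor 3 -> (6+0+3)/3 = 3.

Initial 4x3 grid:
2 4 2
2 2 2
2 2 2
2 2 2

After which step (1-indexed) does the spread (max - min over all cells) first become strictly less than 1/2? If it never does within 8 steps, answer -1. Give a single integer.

Answer: 3

Derivation:
Step 1: max=8/3, min=2, spread=2/3
Step 2: max=307/120, min=2, spread=67/120
Step 3: max=2597/1080, min=2, spread=437/1080
  -> spread < 1/2 first at step 3
Step 4: max=1021531/432000, min=1009/500, spread=29951/86400
Step 5: max=8991821/3888000, min=6908/3375, spread=206761/777600
Step 6: max=3566595571/1555200000, min=5565671/2700000, spread=14430763/62208000
Step 7: max=211731741689/93312000000, min=449652727/216000000, spread=139854109/746496000
Step 8: max=12619911890251/5598720000000, min=40731228977/19440000000, spread=7114543559/44789760000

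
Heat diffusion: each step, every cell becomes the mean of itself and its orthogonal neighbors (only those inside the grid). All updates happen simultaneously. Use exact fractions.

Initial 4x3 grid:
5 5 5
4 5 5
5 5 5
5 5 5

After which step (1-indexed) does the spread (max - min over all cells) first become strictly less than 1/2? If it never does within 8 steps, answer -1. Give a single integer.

Answer: 1

Derivation:
Step 1: max=5, min=14/3, spread=1/3
  -> spread < 1/2 first at step 1
Step 2: max=5, min=569/120, spread=31/120
Step 3: max=5, min=5189/1080, spread=211/1080
Step 4: max=8953/1800, min=523103/108000, spread=14077/108000
Step 5: max=536317/108000, min=4719593/972000, spread=5363/48600
Step 6: max=297131/60000, min=142059191/29160000, spread=93859/1166400
Step 7: max=480663533/97200000, min=8537725519/1749600000, spread=4568723/69984000
Step 8: max=14398381111/2916000000, min=513099564371/104976000000, spread=8387449/167961600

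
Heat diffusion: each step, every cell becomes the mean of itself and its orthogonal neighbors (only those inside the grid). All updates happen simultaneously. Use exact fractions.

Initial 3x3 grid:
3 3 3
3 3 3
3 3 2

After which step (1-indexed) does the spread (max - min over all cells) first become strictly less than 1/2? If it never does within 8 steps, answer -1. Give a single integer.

Step 1: max=3, min=8/3, spread=1/3
  -> spread < 1/2 first at step 1
Step 2: max=3, min=49/18, spread=5/18
Step 3: max=3, min=607/216, spread=41/216
Step 4: max=1069/360, min=36749/12960, spread=347/2592
Step 5: max=10643/3600, min=2225863/777600, spread=2921/31104
Step 6: max=1270517/432000, min=134139461/46656000, spread=24611/373248
Step 7: max=28503259/9720000, min=8079357967/2799360000, spread=207329/4478976
Step 8: max=1516398401/518400000, min=485854847549/167961600000, spread=1746635/53747712

Answer: 1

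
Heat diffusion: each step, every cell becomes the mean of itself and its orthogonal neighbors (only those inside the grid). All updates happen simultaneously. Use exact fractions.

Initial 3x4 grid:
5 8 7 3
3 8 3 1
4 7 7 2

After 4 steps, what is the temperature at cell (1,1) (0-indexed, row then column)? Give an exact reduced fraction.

Answer: 32359/6000

Derivation:
Step 1: cell (1,1) = 29/5
Step 2: cell (1,1) = 59/10
Step 3: cell (1,1) = 1081/200
Step 4: cell (1,1) = 32359/6000
Full grid after step 4:
  72901/12960 233149/43200 212297/43200 111769/25920
  19727/3600 32359/6000 113431/24000 243941/57600
  70511/12960 224399/43200 204247/43200 107789/25920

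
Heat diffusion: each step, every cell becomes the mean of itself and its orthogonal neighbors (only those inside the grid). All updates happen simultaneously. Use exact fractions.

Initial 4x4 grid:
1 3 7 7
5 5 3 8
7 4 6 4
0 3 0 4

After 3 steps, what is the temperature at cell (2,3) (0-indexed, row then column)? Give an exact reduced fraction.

Step 1: cell (2,3) = 11/2
Step 2: cell (2,3) = 64/15
Step 3: cell (2,3) = 8413/1800
Full grid after step 3:
  281/72 338/75 4549/900 788/135
  4973/1200 4181/1000 7667/1500 9443/1800
  13267/3600 12253/3000 2999/750 8413/1800
  761/216 5741/1800 6523/1800 1951/540

Answer: 8413/1800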